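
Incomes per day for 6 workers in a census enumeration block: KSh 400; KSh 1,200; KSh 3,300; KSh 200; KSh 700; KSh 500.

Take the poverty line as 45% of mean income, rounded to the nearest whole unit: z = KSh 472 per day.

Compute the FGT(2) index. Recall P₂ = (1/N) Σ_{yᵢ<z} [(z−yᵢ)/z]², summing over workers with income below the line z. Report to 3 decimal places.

0.059

Incomes under z: KSh 200, KSh 400 (q = 2 of N = 6).
Gap ratios (z−y)/z: (472−200)/472 = 0.5763; (472−400)/472 = 0.1525.
Squared: 0.3321; 0.0233.
Sum = 0.355358; P₂ = 0.355358 / 6 = 0.059.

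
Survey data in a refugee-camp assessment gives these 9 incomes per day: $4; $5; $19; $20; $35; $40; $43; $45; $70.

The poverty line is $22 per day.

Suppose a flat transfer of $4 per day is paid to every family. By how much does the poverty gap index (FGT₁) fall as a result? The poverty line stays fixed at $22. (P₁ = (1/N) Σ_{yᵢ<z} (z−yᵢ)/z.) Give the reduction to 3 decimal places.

Before: below the line — $4, $5, $19, $20; poverty gap index (FGT₁) = 0.20202.
After the $4 transfer: below the line — $8, $9; poverty gap index (FGT₁) = 0.13636.
Reduction = 0.20202 − 0.13636 = 0.066.

0.066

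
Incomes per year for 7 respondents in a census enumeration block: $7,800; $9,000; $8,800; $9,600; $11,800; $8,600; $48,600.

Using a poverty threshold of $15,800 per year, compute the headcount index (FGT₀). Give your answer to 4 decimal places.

0.8571

6 of the 7 respondents have income below $15,800.
H = 6/7 = 0.8571.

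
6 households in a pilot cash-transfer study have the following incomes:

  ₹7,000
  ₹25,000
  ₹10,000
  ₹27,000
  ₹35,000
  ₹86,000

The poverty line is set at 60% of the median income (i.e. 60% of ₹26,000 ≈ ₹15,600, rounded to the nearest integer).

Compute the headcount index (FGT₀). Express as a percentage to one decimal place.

2 of the 6 households have income below ₹15,600.
H = 2/6 = 33.3%.

33.3%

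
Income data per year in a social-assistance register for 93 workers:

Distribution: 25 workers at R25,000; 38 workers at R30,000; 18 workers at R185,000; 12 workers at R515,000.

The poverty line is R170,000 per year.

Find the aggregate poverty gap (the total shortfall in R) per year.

R8,945,000

Below z: 25×R25,000, 38×R30,000 (q = 63 of N = 93).
Individual gaps: 25×(170000−25000) = 3625000; 38×(170000−30000) = 5320000.
Aggregate gap = R8,945,000.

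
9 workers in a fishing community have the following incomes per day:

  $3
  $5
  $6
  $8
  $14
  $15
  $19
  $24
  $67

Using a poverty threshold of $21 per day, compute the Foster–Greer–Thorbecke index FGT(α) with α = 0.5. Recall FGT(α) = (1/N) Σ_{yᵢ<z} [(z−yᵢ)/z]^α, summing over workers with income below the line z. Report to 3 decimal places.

0.539

Below the line: $3, $5, $6, $8, $14, $15, $19 (q = 7 of N = 9).
Normalized shortfalls: (21−3)/21 = 0.8571; (21−5)/21 = 0.7619; (21−6)/21 = 0.7143; (21−8)/21 = 0.6190; (21−14)/21 = 0.3333; (21−15)/21 = 0.2857; (21−19)/21 = 0.0952.
Raised to α = 0.5: 0.92582; 0.87287; 0.84515; 0.78680; 0.57735; 0.53452; 0.30861.
Sum = 4.851121; FGT(0.5) = 4.851121 / 9 = 0.539.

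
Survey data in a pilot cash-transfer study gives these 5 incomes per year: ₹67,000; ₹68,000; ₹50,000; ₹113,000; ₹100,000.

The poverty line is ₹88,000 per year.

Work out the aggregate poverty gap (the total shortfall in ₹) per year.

Incomes under z: ₹50,000, ₹67,000, ₹68,000 (q = 3 of N = 5).
Individual gaps: 88000−50000 = 38000; 88000−67000 = 21000; 88000−68000 = 20000.
Aggregate gap = ₹79,000.

₹79,000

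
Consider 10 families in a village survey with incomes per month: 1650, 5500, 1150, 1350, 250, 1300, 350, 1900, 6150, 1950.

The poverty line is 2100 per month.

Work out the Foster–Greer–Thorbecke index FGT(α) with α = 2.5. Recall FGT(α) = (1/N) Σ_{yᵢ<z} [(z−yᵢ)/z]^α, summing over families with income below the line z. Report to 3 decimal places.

Poor units: 250, 350, 1150, 1300, 1350, 1650, 1900, 1950 (q = 8 of N = 10).
Gap ratios (z−y)/z: (2100−250)/2100 = 0.8810; (2100−350)/2100 = 0.8333; (2100−1150)/2100 = 0.4524; (2100−1300)/2100 = 0.3810; (2100−1350)/2100 = 0.3571; (2100−1650)/2100 = 0.2143; (2100−1900)/2100 = 0.0952; (2100−1950)/2100 = 0.0714.
Raised to α = 2.5: 0.72842; 0.63394; 0.13765; 0.08957; 0.07623; 0.02126; 0.00280; 0.00136.
Sum = 1.691220; FGT(2.5) = 1.691220 / 10 = 0.169.

0.169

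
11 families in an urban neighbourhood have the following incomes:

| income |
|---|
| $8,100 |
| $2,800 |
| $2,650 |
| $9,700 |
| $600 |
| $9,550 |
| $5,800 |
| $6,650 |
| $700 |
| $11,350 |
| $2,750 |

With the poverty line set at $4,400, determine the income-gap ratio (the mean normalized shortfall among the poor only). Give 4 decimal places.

Poor units: $600, $700, $2,650, $2,750, $2,800 (q = 5 of N = 11).
Relative gaps: 0.8636, 0.8409, 0.3977, 0.3750, 0.3636; sum = 2.840909.
The income-gap ratio divides by q (the poor only): 2.840909 / 5 = 0.5682.

0.5682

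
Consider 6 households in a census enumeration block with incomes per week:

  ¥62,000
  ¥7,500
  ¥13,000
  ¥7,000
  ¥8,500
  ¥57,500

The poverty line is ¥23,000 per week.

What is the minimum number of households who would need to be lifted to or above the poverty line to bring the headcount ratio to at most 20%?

Currently q = 4 of N = 6 are below the line (H = 0.667).
A headcount ratio of at most 20% allows at most ⌊0.20 × 6⌋ = 1 poor households.
So at least 4 − 1 = 3 must be lifted.

3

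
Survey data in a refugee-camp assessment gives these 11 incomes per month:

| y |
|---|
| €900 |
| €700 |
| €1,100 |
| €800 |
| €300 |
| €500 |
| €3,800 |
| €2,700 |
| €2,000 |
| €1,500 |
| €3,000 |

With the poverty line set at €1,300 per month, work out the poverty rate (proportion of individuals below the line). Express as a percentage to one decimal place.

6 of the 11 individuals have income below €1,300.
H = 6/11 = 54.5%.

54.5%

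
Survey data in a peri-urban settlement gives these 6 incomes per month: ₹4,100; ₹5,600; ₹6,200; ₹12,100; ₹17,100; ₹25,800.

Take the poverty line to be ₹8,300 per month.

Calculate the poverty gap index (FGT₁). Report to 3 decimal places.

0.181

Incomes under z: ₹4,100, ₹5,600, ₹6,200 (q = 3 of N = 6).
Relative gaps: (8300−4100)/8300 = 0.5060; (8300−5600)/8300 = 0.3253; (8300−6200)/8300 = 0.2530.
Sum of shortfalls = 1.084337; P₁ averages over all N: 1.084337 / 6 = 0.181.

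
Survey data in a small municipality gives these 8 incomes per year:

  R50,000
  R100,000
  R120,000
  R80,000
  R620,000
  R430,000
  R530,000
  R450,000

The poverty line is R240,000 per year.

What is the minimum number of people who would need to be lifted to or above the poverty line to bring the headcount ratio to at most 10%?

Currently q = 4 of N = 8 are below the line (H = 0.500).
A headcount ratio of at most 10% allows at most ⌊0.10 × 8⌋ = 0 poor people.
So at least 4 − 0 = 4 must be lifted.

4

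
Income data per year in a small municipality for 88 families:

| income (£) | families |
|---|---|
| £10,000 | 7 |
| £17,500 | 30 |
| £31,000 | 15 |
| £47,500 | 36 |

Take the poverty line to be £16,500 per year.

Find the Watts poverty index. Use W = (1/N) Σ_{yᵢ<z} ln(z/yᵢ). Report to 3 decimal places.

0.040

Below z: 7×£10,000 (q = 7 of N = 88).
Log shortfalls: ln(16500/10000) = 0.5008 (×7).
W = 3.505427 / 88 = 0.040.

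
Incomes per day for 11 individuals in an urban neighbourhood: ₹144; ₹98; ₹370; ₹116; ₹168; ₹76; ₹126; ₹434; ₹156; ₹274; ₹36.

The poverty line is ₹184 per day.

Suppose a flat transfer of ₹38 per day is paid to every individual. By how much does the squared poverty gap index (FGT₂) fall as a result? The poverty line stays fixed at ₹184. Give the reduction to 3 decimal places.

0.083

Before: below the line — ₹36, ₹76, ₹98, ₹116, ₹126, ₹144, ₹156, ₹168; squared poverty gap index (FGT₂) = 0.13853.
After the ₹38 transfer: below the line — ₹74, ₹114, ₹136, ₹154, ₹164, ₹182; squared poverty gap index (FGT₂) = 0.05534.
Reduction = 0.13853 − 0.05534 = 0.083.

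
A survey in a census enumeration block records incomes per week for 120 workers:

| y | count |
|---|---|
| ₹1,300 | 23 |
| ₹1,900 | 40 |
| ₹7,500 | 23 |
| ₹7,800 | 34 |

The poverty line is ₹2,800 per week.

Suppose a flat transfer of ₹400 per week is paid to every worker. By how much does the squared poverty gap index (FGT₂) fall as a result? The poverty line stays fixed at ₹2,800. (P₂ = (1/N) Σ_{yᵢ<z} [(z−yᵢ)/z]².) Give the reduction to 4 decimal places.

0.0492

Before: below the line — 23×₹1,300, 40×₹1,900; squared poverty gap index (FGT₂) = 0.089445.
After the ₹400 transfer: below the line — 23×₹1,700, 40×₹2,300; squared poverty gap index (FGT₂) = 0.040210.
Reduction = 0.089445 − 0.040210 = 0.0492.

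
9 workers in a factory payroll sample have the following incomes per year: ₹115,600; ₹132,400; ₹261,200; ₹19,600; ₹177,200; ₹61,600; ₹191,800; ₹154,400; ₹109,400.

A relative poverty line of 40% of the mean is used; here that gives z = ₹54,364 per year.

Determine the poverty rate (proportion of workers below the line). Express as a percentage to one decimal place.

1 of the 9 workers have income below ₹54,364.
H = 1/9 = 11.1%.

11.1%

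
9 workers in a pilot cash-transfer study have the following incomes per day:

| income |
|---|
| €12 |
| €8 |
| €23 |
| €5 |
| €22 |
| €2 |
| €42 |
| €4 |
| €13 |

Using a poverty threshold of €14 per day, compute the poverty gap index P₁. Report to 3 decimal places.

Poor units: €2, €4, €5, €8, €12, €13 (q = 6 of N = 9).
Normalized shortfalls: (14−2)/14 = 0.8571; (14−4)/14 = 0.7143; (14−5)/14 = 0.6429; (14−8)/14 = 0.4286; (14−12)/14 = 0.1429; (14−13)/14 = 0.0714.
Σ = 2.857143. Dividing by the full population N = 9 gives P₁ = 0.317.

0.317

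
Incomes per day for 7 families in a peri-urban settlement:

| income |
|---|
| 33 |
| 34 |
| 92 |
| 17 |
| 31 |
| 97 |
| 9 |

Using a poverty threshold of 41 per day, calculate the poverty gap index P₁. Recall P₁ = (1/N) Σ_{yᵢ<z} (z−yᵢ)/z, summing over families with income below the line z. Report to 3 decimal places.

0.282

Poor units: 9, 17, 31, 33, 34 (q = 5 of N = 7).
Relative gaps: (41−9)/41 = 0.7805; (41−17)/41 = 0.5854; (41−31)/41 = 0.2439; (41−33)/41 = 0.1951; (41−34)/41 = 0.1707.
Σ = 1.975610. Dividing by the full population N = 7 gives P₁ = 0.282.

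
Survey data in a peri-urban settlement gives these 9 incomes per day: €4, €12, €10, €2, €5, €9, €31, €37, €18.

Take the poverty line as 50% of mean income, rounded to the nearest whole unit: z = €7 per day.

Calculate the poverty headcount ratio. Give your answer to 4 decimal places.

0.3333

3 of the 9 individuals have income below €7.
H = 3/9 = 0.3333.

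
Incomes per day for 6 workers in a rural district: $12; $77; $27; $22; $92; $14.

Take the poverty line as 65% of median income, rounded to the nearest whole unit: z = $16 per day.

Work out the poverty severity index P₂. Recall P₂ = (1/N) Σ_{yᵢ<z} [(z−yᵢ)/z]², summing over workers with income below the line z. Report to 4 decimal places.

0.0130

Below the line: $12, $14 (q = 2 of N = 6).
Normalized shortfalls: (16−12)/16 = 0.2500; (16−14)/16 = 0.1250.
Squared: 0.0625; 0.0156.
Sum = 0.078125; P₂ = 0.078125 / 6 = 0.0130.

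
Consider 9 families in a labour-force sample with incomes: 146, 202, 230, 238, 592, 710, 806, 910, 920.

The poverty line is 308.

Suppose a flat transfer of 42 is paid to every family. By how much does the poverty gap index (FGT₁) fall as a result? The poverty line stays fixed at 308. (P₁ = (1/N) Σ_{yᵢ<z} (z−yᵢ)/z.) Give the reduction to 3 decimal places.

Before: below the line — 146, 202, 230, 238; poverty gap index (FGT₁) = 0.15007.
After the 42 transfer: below the line — 188, 244, 272, 280; poverty gap index (FGT₁) = 0.08947.
Reduction = 0.15007 − 0.08947 = 0.061.

0.061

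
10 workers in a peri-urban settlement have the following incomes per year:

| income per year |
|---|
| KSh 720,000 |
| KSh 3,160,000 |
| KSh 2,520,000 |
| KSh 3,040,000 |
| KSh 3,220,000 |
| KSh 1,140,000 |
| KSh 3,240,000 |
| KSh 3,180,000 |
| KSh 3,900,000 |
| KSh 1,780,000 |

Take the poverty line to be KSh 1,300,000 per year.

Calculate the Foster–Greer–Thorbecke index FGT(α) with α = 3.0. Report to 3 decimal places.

Incomes under z: KSh 720,000, KSh 1,140,000 (q = 2 of N = 10).
Normalized shortfalls: (1300000−720000)/1300000 = 0.4462; (1300000−1140000)/1300000 = 0.1231.
Raised to α = 3.0: 0.08881; 0.00186.
Sum = 0.090673; FGT(3.0) = 0.090673 / 10 = 0.009.

0.009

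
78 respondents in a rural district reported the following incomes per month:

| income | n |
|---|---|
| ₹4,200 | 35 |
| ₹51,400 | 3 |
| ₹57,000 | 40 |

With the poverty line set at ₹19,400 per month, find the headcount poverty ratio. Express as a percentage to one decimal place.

35 of the 78 respondents have income below ₹19,400.
H = 35/78 = 44.9%.

44.9%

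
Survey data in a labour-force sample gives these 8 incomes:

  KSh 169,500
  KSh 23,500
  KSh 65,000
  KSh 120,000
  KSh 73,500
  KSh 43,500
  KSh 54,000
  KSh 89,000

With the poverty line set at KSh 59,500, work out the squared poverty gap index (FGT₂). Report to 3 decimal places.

0.056

Poor units: KSh 23,500, KSh 43,500, KSh 54,000 (q = 3 of N = 8).
Shortfall ratios: (59500−23500)/59500 = 0.6050; (59500−43500)/59500 = 0.2689; (59500−54000)/59500 = 0.0924.
Squared: 0.3661; 0.0723; 0.0085.
Sum = 0.446932; P₂ = 0.446932 / 8 = 0.056.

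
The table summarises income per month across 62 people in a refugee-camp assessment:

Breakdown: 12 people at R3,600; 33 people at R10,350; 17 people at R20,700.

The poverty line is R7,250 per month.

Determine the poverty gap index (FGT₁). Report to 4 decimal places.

Below z: 12×R3,600 (q = 12 of N = 62).
Relative gaps: (7250−3600)/7250 = 0.5034 (×12).
Σ = 6.041379. Dividing by the full population N = 62 gives P₁ = 0.0974.

0.0974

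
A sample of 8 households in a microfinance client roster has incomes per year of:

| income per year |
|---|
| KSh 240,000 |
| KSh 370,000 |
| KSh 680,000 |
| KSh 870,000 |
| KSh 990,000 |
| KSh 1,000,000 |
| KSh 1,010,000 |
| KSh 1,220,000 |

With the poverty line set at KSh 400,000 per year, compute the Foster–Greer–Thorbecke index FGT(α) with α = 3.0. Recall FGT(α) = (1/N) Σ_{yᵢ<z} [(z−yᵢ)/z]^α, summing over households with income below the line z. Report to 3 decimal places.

0.008

Below the line: KSh 240,000, KSh 370,000 (q = 2 of N = 8).
Shortfall ratios: (400000−240000)/400000 = 0.4000; (400000−370000)/400000 = 0.0750.
Raised to α = 3.0: 0.06400; 0.00042.
Sum = 0.064422; FGT(3.0) = 0.064422 / 8 = 0.008.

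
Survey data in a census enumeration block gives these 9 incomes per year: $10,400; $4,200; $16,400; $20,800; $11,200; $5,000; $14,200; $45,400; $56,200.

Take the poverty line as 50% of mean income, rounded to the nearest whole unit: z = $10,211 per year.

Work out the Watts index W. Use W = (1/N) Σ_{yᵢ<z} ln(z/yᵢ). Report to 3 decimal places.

0.178

Below z: $4,200, $5,000 (q = 2 of N = 9).
Log shortfalls: ln(10211/4200) = 0.8884; ln(10211/5000) = 0.7140.
W = 1.602409 / 9 = 0.178.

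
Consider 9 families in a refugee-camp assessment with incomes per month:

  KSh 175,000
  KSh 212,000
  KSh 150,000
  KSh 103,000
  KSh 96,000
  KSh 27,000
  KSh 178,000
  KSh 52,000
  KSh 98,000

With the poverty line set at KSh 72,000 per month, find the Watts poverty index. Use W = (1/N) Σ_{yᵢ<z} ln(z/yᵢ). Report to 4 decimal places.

0.1451

Incomes under z: KSh 27,000, KSh 52,000 (q = 2 of N = 9).
Log shortfalls: ln(72000/27000) = 0.9808; ln(72000/52000) = 0.3254.
W = 1.306252 / 9 = 0.1451.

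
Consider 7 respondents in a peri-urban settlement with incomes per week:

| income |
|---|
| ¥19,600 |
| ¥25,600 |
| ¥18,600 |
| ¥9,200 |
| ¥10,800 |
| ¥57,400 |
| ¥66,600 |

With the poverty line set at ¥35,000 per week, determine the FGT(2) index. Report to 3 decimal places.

0.215

Incomes under z: ¥9,200, ¥10,800, ¥18,600, ¥19,600, ¥25,600 (q = 5 of N = 7).
Normalized shortfalls: (35000−9200)/35000 = 0.7371; (35000−10800)/35000 = 0.6914; (35000−18600)/35000 = 0.4686; (35000−19600)/35000 = 0.4400; (35000−25600)/35000 = 0.2686.
Squared: 0.5434; 0.4781; 0.2196; 0.1936; 0.0721.
Sum = 1.506743; P₂ = 1.506743 / 7 = 0.215.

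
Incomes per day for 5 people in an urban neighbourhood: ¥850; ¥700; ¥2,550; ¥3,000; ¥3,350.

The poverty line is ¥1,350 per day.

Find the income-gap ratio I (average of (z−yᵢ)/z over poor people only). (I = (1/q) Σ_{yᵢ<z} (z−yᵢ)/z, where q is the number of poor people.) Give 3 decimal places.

0.426

Poor units: ¥700, ¥850 (q = 2 of N = 5).
Shortfall ratios (z−y)/z: 0.4815, 0.3704; sum = 0.851852.
The income-gap ratio divides by q (the poor only): 0.851852 / 2 = 0.426.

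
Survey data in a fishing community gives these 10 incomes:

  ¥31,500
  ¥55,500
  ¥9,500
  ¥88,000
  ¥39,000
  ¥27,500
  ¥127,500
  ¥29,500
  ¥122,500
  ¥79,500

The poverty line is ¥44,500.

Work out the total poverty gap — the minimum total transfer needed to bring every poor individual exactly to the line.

¥85,500

Incomes under z: ¥9,500, ¥27,500, ¥29,500, ¥31,500, ¥39,000 (q = 5 of N = 10).
Individual gaps: 44500−9500 = 35000; 44500−27500 = 17000; 44500−29500 = 15000; 44500−31500 = 13000; 44500−39000 = 5500.
Aggregate gap = ¥85,500.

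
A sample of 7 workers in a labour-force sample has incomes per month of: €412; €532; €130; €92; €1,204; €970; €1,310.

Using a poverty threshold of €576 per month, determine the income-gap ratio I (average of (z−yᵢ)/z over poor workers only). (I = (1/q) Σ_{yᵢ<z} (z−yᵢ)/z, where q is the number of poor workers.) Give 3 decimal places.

Below z: €92, €130, €412, €532 (q = 4 of N = 7).
Shortfall ratios (z−y)/z: 0.8403, 0.7743, 0.2847, 0.0764; sum = 1.975694.
I averages over the q = 4 poor units only: 1.975694 / 4 = 0.494.

0.494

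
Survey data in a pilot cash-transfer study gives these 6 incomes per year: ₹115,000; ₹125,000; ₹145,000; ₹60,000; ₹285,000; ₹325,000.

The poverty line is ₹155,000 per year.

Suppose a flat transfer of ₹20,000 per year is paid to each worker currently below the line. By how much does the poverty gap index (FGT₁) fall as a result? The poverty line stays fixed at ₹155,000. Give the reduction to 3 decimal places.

Before: below the line — ₹60,000, ₹115,000, ₹125,000, ₹145,000; poverty gap index (FGT₁) = 0.18817.
After the ₹20,000 transfer: below the line — ₹80,000, ₹135,000, ₹145,000; poverty gap index (FGT₁) = 0.11290.
Reduction = 0.18817 − 0.11290 = 0.075.

0.075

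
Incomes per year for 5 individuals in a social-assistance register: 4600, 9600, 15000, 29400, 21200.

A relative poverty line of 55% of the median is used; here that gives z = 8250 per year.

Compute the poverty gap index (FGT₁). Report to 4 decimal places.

0.0885

Below z: 4600 (q = 1 of N = 5).
Relative gaps: (8250−4600)/8250 = 0.4424.
Sum of shortfalls = 0.442424; P₁ averages over all N: 0.442424 / 5 = 0.0885.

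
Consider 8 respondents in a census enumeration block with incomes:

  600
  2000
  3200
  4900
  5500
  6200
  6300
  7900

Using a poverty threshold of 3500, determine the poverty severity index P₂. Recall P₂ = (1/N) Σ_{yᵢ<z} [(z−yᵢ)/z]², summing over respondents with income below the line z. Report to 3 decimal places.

0.110

Poor units: 600, 2000, 3200 (q = 3 of N = 8).
Normalized shortfalls: (3500−600)/3500 = 0.8286; (3500−2000)/3500 = 0.4286; (3500−3200)/3500 = 0.0857.
Squared: 0.6865; 0.1837; 0.0073.
Sum = 0.877551; P₂ = 0.877551 / 8 = 0.110.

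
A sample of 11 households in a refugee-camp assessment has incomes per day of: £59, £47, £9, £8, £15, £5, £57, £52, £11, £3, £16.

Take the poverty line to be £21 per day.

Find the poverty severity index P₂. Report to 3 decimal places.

Incomes under z: £3, £5, £8, £9, £11, £15, £16 (q = 7 of N = 11).
Gap ratios (z−y)/z: (21−3)/21 = 0.8571; (21−5)/21 = 0.7619; (21−8)/21 = 0.6190; (21−9)/21 = 0.5714; (21−11)/21 = 0.4762; (21−15)/21 = 0.2857; (21−16)/21 = 0.2381.
Squared: 0.7347; 0.5805; 0.3832; 0.3265; 0.2268; 0.0816; 0.0567.
Sum = 2.390023; P₂ = 2.390023 / 11 = 0.217.

0.217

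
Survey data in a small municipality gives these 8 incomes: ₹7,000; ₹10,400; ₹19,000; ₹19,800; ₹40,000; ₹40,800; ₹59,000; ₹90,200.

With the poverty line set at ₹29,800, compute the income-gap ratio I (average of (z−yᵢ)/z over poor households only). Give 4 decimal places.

0.5285

Below z: ₹7,000, ₹10,400, ₹19,000, ₹19,800 (q = 4 of N = 8).
Relative gaps: 0.7651, 0.6510, 0.3624, 0.3356; sum = 2.114094.
I averages over the q = 4 poor units only: 2.114094 / 4 = 0.5285.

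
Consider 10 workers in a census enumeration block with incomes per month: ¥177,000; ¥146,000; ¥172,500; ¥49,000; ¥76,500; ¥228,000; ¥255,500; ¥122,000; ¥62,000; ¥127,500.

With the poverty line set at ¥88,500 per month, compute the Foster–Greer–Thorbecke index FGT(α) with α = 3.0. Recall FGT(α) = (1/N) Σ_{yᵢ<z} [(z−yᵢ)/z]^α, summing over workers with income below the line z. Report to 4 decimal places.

0.0118

Below z: ¥49,000, ¥62,000, ¥76,500 (q = 3 of N = 10).
Normalized shortfalls: (88500−49000)/88500 = 0.4463; (88500−62000)/88500 = 0.2994; (88500−76500)/88500 = 0.1356.
Raised to α = 3.0: 0.08891; 0.02685; 0.00249.
Sum = 0.118253; FGT(3.0) = 0.118253 / 10 = 0.0118.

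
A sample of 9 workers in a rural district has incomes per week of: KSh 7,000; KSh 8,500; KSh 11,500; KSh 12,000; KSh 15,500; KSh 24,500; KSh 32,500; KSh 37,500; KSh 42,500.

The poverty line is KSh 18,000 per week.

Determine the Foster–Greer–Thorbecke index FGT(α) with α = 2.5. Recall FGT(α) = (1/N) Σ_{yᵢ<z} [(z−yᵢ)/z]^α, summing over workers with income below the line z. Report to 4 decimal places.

0.0716

Poor units: KSh 7,000, KSh 8,500, KSh 11,500, KSh 12,000, KSh 15,500 (q = 5 of N = 9).
Relative gaps: (18000−7000)/18000 = 0.6111; (18000−8500)/18000 = 0.5278; (18000−11500)/18000 = 0.3611; (18000−12000)/18000 = 0.3333; (18000−15500)/18000 = 0.1389.
Raised to α = 2.5: 0.29194; 0.20236; 0.07836; 0.06415; 0.00719.
Sum = 0.644006; FGT(2.5) = 0.644006 / 9 = 0.0716.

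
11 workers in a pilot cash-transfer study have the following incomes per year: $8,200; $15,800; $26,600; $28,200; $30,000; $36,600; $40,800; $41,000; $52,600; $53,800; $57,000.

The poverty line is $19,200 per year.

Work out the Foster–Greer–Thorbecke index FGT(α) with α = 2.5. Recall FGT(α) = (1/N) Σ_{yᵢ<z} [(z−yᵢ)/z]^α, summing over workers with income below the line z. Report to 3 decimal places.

Below z: $8,200, $15,800 (q = 2 of N = 11).
Normalized shortfalls: (19200−8200)/19200 = 0.5729; (19200−15800)/19200 = 0.1771.
Raised to α = 2.5: 0.24844; 0.01320.
Sum = 0.261640; FGT(2.5) = 0.261640 / 11 = 0.024.

0.024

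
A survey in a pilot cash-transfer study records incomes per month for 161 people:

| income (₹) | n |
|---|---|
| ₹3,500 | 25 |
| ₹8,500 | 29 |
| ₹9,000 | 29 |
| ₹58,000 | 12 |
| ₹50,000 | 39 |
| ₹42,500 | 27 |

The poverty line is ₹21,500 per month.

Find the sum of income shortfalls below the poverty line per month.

₹1,189,500

Incomes under z: 25×₹3,500, 29×₹8,500, 29×₹9,000 (q = 83 of N = 161).
Individual gaps: 25×(21500−3500) = 450000; 29×(21500−8500) = 377000; 29×(21500−9000) = 362500.
Aggregate gap = ₹1,189,500.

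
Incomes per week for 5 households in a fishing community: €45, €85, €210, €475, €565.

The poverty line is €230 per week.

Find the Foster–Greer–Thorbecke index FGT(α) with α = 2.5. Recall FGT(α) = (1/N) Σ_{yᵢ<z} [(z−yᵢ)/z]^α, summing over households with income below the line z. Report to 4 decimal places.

0.1796

Incomes under z: €45, €85, €210 (q = 3 of N = 5).
Shortfall ratios: (230−45)/230 = 0.8043; (230−85)/230 = 0.6304; (230−210)/230 = 0.0870.
Raised to α = 2.5: 0.58024; 0.31557; 0.00223.
Sum = 0.898046; FGT(2.5) = 0.898046 / 5 = 0.1796.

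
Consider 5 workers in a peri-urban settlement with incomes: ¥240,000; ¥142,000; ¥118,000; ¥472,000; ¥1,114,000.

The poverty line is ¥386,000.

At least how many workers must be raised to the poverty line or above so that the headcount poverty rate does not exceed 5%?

3 of the 5 workers are poor, so H = 3/5 = 0.600.
A headcount ratio of at most 5% allows at most ⌊0.05 × 5⌋ = 0 poor workers.
So at least 3 − 0 = 3 must be lifted.

3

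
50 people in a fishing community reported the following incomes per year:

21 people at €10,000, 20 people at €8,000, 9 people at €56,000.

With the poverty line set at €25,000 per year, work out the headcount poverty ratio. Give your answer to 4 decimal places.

41 of the 50 people have income below €25,000.
H = 41/50 = 0.8200.

0.8200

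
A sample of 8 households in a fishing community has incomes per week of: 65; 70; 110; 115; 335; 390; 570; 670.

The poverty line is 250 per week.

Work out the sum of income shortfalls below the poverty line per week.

Below z: 65, 70, 110, 115 (q = 4 of N = 8).
Individual gaps: 250−65 = 185; 250−70 = 180; 250−110 = 140; 250−115 = 135.
Aggregate gap = 640.

640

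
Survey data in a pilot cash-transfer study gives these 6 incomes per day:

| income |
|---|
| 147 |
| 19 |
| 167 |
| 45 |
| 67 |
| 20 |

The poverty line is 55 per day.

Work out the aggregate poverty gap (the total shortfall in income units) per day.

81

Below z: 19, 20, 45 (q = 3 of N = 6).
Individual gaps: 55−19 = 36; 55−20 = 35; 55−45 = 10.
Aggregate gap = 81.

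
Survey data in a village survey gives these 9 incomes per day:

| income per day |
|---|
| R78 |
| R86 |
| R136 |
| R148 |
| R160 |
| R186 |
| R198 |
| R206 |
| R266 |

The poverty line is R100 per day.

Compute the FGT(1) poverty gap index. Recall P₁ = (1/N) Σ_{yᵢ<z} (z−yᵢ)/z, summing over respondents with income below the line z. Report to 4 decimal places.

0.0400

Below z: R78, R86 (q = 2 of N = 9).
Normalized shortfalls: (100−78)/100 = 0.2200; (100−86)/100 = 0.1400.
Σ = 0.360000. Dividing by the full population N = 9 gives P₁ = 0.0400.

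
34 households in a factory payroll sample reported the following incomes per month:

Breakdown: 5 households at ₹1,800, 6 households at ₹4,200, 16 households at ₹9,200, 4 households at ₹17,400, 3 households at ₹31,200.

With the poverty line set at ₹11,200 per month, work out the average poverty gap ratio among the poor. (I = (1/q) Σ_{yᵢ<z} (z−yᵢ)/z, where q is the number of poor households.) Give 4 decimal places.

0.4001

Incomes under z: 5×₹1,800, 6×₹4,200, 16×₹9,200 (q = 27 of N = 34).
Shortfall ratios (z−y)/z: 0.8393 (×5), 0.6250 (×6), 0.1786 (×16); sum = 10.803571.
The income-gap ratio divides by q (the poor only): 10.803571 / 27 = 0.4001.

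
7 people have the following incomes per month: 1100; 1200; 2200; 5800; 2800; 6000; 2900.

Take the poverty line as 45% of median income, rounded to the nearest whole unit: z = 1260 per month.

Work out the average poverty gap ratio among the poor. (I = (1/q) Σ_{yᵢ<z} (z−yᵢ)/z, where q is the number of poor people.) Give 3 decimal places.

0.087

Below z: 1100, 1200 (q = 2 of N = 7).
Relative gaps: 0.1270, 0.0476; sum = 0.174603.
I averages over the q = 2 poor units only: 0.174603 / 2 = 0.087.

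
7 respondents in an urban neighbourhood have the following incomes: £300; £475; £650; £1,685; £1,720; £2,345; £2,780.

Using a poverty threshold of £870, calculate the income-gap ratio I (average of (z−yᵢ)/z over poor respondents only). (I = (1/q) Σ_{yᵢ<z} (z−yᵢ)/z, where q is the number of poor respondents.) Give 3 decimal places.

0.454

Incomes under z: £300, £475, £650 (q = 3 of N = 7).
Relative gaps: 0.6552, 0.4540, 0.2529; sum = 1.362069.
I averages over the q = 3 poor units only: 1.362069 / 3 = 0.454.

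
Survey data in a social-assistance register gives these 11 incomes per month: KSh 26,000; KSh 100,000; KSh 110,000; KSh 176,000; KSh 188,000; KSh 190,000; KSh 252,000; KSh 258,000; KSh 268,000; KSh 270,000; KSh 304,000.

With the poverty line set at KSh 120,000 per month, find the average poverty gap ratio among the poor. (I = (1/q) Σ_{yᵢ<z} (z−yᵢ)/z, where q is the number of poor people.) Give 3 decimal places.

0.344

Incomes under z: KSh 26,000, KSh 100,000, KSh 110,000 (q = 3 of N = 11).
Relative gaps: 0.7833, 0.1667, 0.0833; sum = 1.033333.
The income-gap ratio divides by q (the poor only): 1.033333 / 3 = 0.344.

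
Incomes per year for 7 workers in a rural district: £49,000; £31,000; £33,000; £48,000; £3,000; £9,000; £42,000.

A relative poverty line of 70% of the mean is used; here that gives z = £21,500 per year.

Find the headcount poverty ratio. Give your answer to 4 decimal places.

2 of the 7 workers have income below £21,500.
H = 2/7 = 0.2857.

0.2857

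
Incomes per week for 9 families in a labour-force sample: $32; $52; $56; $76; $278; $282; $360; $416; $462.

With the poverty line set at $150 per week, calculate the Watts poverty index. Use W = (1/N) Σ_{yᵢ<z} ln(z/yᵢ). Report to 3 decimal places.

Below the line: $32, $52, $56, $76 (q = 4 of N = 9).
ln(z/y) terms: ln(150/32) = 1.5449; ln(150/52) = 1.0594; ln(150/56) = 0.9853; ln(150/76) = 0.6799.
W = 4.269477 / 9 = 0.474.

0.474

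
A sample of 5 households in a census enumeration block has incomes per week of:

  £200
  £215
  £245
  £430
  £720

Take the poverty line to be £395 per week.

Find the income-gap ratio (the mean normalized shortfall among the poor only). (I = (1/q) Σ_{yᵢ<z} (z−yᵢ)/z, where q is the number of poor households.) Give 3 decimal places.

Poor units: £200, £215, £245 (q = 3 of N = 5).
Shortfall ratios (z−y)/z: 0.4937, 0.4557, 0.3797; sum = 1.329114.
I averages over the q = 3 poor units only: 1.329114 / 3 = 0.443.

0.443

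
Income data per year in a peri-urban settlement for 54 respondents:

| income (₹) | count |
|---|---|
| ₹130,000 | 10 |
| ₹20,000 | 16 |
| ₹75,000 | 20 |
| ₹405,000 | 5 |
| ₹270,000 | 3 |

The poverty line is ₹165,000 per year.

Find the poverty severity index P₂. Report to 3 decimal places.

0.347

Below the line: 16×₹20,000, 20×₹75,000, 10×₹130,000 (q = 46 of N = 54).
Relative gaps: (165000−20000)/165000 = 0.8788 (×16); (165000−75000)/165000 = 0.5455 (×20); (165000−130000)/165000 = 0.2121 (×10).
Squared: 0.7723 (×16); 0.2975 (×20); 0.0450 (×10).
Sum = 18.756657; P₂ = 18.756657 / 54 = 0.347.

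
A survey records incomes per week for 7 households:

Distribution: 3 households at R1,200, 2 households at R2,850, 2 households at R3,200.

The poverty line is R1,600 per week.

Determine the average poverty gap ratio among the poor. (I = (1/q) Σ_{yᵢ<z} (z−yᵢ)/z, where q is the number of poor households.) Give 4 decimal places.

0.2500

Below the line: 3×R1,200 (q = 3 of N = 7).
Relative gaps: 0.2500 (×3); sum = 0.750000.
The income-gap ratio divides by q (the poor only): 0.750000 / 3 = 0.2500.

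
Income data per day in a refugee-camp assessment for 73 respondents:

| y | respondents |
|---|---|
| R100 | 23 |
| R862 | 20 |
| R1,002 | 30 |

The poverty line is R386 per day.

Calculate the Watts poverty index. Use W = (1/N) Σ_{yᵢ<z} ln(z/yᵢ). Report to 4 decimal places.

0.4256

Below the line: 23×R100 (q = 23 of N = 73).
Log shortfalls: ln(386/100) = 1.3507 (×23).
W = 31.065345 / 73 = 0.4256.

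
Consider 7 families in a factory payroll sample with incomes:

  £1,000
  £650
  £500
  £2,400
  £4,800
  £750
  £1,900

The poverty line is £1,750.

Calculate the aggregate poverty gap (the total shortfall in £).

Incomes under z: £500, £650, £750, £1,000 (q = 4 of N = 7).
Individual gaps: 1750−500 = 1250; 1750−650 = 1100; 1750−750 = 1000; 1750−1000 = 750.
Aggregate gap = £4,100.

£4,100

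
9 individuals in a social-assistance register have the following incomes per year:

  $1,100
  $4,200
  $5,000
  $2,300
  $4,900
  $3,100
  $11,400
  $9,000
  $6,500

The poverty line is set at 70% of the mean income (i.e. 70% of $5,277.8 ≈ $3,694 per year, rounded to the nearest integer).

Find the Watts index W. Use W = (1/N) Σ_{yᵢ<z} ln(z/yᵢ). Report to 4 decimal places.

Incomes under z: $1,100, $2,300, $3,100 (q = 3 of N = 9).
Log shortfalls: ln(3694/1100) = 1.2114; ln(3694/2300) = 0.4738; ln(3694/3100) = 0.1753.
W = 1.860508 / 9 = 0.2067.

0.2067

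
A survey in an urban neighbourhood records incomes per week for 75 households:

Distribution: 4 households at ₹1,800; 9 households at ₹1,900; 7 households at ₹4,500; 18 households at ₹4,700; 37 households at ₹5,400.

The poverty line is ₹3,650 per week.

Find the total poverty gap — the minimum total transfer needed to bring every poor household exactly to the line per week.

Poor units: 4×₹1,800, 9×₹1,900 (q = 13 of N = 75).
Individual gaps: 4×(3650−1800) = 7400; 9×(3650−1900) = 15750.
Aggregate gap = ₹23,150.

₹23,150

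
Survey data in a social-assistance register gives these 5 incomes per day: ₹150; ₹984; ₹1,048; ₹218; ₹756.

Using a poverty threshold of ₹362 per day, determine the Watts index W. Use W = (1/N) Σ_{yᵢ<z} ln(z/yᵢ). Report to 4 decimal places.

Below the line: ₹150, ₹218 (q = 2 of N = 5).
Log shortfalls: ln(362/150) = 0.8810; ln(362/218) = 0.5071.
W = 1.388158 / 5 = 0.2776.

0.2776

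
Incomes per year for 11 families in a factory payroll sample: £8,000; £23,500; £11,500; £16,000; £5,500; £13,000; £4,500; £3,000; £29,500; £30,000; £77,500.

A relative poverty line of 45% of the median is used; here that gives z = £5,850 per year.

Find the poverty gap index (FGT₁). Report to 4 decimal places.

0.0707

Incomes under z: £3,000, £4,500, £5,500 (q = 3 of N = 11).
Shortfall ratios: (5850−3000)/5850 = 0.4872; (5850−4500)/5850 = 0.2308; (5850−5500)/5850 = 0.0598.
Sum of shortfalls = 0.777778; P₁ averages over all N: 0.777778 / 11 = 0.0707.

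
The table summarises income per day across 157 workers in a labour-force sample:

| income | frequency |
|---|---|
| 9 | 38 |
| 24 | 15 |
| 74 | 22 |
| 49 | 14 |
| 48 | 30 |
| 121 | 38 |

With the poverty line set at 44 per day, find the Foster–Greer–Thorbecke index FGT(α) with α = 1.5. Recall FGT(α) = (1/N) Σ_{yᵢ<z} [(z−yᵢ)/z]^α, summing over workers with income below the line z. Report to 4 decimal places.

Below the line: 38×9, 15×24 (q = 53 of N = 157).
Gap ratios (z−y)/z: (44−9)/44 = 0.7955 (×38); (44−24)/44 = 0.4545 (×15).
Raised to α = 1.5: 0.70945 (×38); 0.30645 (×15).
Sum = 31.555995; FGT(1.5) = 31.555995 / 157 = 0.2010.

0.2010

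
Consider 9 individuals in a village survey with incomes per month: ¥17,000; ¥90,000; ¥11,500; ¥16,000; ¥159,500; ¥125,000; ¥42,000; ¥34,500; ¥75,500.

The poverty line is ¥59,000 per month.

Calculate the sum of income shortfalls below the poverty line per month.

¥174,000

Poor units: ¥11,500, ¥16,000, ¥17,000, ¥34,500, ¥42,000 (q = 5 of N = 9).
Individual gaps: 59000−11500 = 47500; 59000−16000 = 43000; 59000−17000 = 42000; 59000−34500 = 24500; 59000−42000 = 17000.
Aggregate gap = ¥174,000.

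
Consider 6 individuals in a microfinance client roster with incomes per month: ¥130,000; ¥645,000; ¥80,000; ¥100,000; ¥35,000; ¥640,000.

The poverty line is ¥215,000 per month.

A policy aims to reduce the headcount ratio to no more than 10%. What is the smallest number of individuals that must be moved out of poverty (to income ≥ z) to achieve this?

4

Currently q = 4 of N = 6 are below the line (H = 0.667).
A headcount ratio of at most 10% allows at most ⌊0.10 × 6⌋ = 0 poor individuals.
So at least 4 − 0 = 4 must be lifted.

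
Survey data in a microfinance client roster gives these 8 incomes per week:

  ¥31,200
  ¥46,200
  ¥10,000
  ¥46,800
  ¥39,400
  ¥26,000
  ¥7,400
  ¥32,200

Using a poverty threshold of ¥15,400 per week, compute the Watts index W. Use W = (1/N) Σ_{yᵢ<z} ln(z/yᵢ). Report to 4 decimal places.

0.1456

Poor units: ¥7,400, ¥10,000 (q = 2 of N = 8).
ln(z/y) terms: ln(15400/7400) = 0.7329; ln(15400/10000) = 0.4318.
W = 1.164670 / 8 = 0.1456.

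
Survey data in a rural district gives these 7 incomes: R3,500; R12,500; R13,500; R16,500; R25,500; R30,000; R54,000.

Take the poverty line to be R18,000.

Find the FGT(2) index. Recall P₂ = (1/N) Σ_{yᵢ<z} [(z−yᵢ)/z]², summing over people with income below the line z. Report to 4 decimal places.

0.1160

Below z: R3,500, R12,500, R13,500, R16,500 (q = 4 of N = 7).
Gap ratios (z−y)/z: (18000−3500)/18000 = 0.8056; (18000−12500)/18000 = 0.3056; (18000−13500)/18000 = 0.2500; (18000−16500)/18000 = 0.0833.
Squared: 0.6489; 0.0934; 0.0625; 0.0069.
Sum = 0.811728; P₂ = 0.811728 / 7 = 0.1160.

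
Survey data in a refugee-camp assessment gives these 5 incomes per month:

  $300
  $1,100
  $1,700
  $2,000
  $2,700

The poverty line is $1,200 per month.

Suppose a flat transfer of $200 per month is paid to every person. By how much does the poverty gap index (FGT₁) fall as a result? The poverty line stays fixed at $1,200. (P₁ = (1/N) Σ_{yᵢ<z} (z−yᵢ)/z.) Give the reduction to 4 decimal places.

0.0500

Before: below the line — $300, $1,100; poverty gap index (FGT₁) = 0.166667.
After the $200 transfer: below the line — $500; poverty gap index (FGT₁) = 0.116667.
Reduction = 0.166667 − 0.116667 = 0.0500.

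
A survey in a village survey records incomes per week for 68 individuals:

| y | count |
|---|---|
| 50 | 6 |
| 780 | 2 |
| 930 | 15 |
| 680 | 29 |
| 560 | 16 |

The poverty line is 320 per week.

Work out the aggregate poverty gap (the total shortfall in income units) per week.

Incomes under z: 6×50 (q = 6 of N = 68).
Individual gaps: 6×(320−50) = 1620.
Aggregate gap = 1620.

1620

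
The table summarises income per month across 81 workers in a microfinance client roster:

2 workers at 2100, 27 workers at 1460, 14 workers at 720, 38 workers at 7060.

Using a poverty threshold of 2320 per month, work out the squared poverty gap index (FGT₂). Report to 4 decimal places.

Incomes under z: 14×720, 27×1460, 2×2100 (q = 43 of N = 81).
Gap ratios (z−y)/z: (2320−720)/2320 = 0.6897 (×14); (2320−1460)/2320 = 0.3707 (×27); (2320−2100)/2320 = 0.0948 (×2).
Squared: 0.4756 (×14); 0.1374 (×27); 0.0090 (×2).
Sum = 10.386816; P₂ = 10.386816 / 81 = 0.1282.

0.1282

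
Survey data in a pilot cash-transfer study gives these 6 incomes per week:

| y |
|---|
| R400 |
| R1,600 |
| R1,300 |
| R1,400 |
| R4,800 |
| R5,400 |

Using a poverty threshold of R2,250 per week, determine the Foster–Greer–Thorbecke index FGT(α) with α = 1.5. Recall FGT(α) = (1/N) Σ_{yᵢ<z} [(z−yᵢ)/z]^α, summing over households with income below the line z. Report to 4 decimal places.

0.2346

Poor units: R400, R1,300, R1,400, R1,600 (q = 4 of N = 6).
Shortfall ratios: (2250−400)/2250 = 0.8222; (2250−1300)/2250 = 0.4222; (2250−1400)/2250 = 0.3778; (2250−1600)/2250 = 0.2889.
Raised to α = 1.5: 0.74556; 0.27435; 0.23220; 0.15527.
Sum = 1.407385; FGT(1.5) = 1.407385 / 6 = 0.2346.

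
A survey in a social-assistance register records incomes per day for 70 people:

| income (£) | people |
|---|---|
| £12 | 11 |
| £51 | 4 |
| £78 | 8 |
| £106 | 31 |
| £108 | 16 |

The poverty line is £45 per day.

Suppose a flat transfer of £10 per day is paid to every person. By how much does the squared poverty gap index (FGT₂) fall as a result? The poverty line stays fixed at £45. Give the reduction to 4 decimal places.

Before: below the line — 11×£12; squared poverty gap index (FGT₂) = 0.084508.
After the £10 transfer: below the line — 11×£22; squared poverty gap index (FGT₂) = 0.041051.
Reduction = 0.084508 − 0.041051 = 0.0435.

0.0435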